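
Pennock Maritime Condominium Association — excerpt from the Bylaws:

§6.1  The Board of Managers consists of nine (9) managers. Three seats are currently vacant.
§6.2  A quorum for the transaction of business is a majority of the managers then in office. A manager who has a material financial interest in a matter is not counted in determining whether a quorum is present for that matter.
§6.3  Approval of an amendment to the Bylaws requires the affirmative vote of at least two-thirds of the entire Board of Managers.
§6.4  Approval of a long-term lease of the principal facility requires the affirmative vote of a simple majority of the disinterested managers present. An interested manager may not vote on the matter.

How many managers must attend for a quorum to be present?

4

A majority of 6 is 4.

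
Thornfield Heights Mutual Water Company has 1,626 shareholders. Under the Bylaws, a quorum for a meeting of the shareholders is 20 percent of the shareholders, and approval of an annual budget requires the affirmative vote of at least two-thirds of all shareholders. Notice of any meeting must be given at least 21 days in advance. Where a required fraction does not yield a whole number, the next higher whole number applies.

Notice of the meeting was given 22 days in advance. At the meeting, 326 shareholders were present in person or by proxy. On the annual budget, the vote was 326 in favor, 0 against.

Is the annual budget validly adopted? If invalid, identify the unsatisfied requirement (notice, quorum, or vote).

Invalid — vote requirement not satisfied.

Notice: 22 days given; 21 required. Satisfied.
Quorum: 20% of 1,626 = 325.20, rounded up to 326; 326 present. Satisfied.
Vote: requires two-thirds of all shareholders (1,626); 2/3 of 1626 = 1084, so 1,084 needed; 326 in favor. Not satisfied.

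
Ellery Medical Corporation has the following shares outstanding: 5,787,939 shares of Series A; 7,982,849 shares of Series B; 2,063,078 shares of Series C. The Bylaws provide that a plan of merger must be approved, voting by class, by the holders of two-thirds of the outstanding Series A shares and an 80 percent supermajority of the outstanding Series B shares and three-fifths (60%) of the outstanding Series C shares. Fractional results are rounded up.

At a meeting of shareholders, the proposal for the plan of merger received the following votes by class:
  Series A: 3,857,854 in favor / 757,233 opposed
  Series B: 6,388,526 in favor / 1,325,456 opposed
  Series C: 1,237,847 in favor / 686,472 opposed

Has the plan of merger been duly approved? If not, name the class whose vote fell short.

Series A: 2/3 of 5787939 = 3858626; 3,858,626 required, 3,857,854 in favor — not approved.
Series B: 4/5 of 7982849 = 6386279.20, rounded up to 6386280; 6,386,280 required, 6,388,526 in favor — approved.
Series C: 3/5 of 2063078 = 1237846.80, rounded up to 1237847; 1,237,847 required, 1,237,847 in favor — approved.

Not approved — the Series A shares did not give the required vote.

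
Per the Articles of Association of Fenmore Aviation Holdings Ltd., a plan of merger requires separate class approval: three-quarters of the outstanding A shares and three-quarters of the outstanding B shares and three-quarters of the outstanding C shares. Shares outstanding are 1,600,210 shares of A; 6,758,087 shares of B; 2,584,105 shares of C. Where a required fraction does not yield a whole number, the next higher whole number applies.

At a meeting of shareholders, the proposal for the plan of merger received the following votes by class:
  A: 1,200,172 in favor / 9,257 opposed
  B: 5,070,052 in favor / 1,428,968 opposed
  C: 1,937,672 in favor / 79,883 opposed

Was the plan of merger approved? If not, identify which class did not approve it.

A: 3/4 of 1600210 = 1200157.50, rounded up to 1200158; 1,200,158 required, 1,200,172 in favor — approved.
B: 3/4 of 6758087 = 5068565.25, rounded up to 5068566; 5,068,566 required, 5,070,052 in favor — approved.
C: 3/4 of 2584105 = 1938078.75, rounded up to 1938079; 1,938,079 required, 1,937,672 in favor — not approved.

Not approved — the C shares did not give the required vote.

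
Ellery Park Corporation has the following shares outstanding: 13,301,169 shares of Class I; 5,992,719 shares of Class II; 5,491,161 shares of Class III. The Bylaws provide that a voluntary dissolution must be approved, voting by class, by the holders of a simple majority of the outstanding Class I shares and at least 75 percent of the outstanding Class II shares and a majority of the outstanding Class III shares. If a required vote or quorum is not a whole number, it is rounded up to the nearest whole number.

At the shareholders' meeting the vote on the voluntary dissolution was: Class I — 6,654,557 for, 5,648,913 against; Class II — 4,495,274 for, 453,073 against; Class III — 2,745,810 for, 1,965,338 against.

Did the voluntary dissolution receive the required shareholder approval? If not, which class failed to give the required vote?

Class I: a majority of 13301169 is 6650585; 6,650,585 required, 6,654,557 in favor — approved.
Class II: 3/4 of 5992719 = 4494539.25, rounded up to 4494540; 4,494,540 required, 4,495,274 in favor — approved.
Class III: a majority of 5491161 is 2745581; 2,745,581 required, 2,745,810 in favor — approved.

Approved — every class gave the required vote.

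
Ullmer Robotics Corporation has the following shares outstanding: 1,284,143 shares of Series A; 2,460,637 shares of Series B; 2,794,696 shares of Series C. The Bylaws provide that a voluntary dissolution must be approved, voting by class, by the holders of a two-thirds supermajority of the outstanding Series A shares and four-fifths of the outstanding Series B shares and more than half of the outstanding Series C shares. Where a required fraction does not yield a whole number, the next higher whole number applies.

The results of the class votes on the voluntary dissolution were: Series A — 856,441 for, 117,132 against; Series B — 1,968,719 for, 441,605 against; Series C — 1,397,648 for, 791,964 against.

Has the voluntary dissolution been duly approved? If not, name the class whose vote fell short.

Series A: 2/3 of 1284143 = 856095.33, rounded up to 856096; 856,096 required, 856,441 in favor — approved.
Series B: 4/5 of 2460637 = 1968509.60, rounded up to 1968510; 1,968,510 required, 1,968,719 in favor — approved.
Series C: a majority of 2794696 is 1397349; 1,397,349 required, 1,397,648 in favor — approved.

Approved — every class gave the required vote.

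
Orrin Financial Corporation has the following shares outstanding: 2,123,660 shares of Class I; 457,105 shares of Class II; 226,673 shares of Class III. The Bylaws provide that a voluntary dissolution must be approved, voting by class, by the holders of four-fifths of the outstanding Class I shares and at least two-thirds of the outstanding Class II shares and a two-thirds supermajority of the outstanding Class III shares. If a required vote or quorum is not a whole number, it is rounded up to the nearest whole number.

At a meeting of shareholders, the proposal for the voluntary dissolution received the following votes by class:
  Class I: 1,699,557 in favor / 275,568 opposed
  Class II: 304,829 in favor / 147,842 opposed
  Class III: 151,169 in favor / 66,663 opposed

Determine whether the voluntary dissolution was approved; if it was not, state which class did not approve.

Class I: 4/5 of 2123660 = 1698928; 1,698,928 required, 1,699,557 in favor — approved.
Class II: 2/3 of 457105 = 304736.67, rounded up to 304737; 304,737 required, 304,829 in favor — approved.
Class III: 2/3 of 226673 = 151115.33, rounded up to 151116; 151,116 required, 151,169 in favor — approved.

Approved — every class gave the required vote.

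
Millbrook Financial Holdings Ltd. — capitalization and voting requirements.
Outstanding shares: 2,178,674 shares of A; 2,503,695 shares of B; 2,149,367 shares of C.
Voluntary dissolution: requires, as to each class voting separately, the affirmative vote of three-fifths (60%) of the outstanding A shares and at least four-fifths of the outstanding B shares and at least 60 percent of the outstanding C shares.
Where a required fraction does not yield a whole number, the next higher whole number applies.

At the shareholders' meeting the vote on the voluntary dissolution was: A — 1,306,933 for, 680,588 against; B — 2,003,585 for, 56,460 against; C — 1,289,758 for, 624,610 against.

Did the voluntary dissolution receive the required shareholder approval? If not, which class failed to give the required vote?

A: 3/5 of 2178674 = 1307204.40, rounded up to 1307205; 1,307,205 required, 1,306,933 in favor — not approved.
B: 4/5 of 2503695 = 2002956; 2,002,956 required, 2,003,585 in favor — approved.
C: 3/5 of 2149367 = 1289620.20, rounded up to 1289621; 1,289,621 required, 1,289,758 in favor — approved.

Not approved — the A shares did not give the required vote.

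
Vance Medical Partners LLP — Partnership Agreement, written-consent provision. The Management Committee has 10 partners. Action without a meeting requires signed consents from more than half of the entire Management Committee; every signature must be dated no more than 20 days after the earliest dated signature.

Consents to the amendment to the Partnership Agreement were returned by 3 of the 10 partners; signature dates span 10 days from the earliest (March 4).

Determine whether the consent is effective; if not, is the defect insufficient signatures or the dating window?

Signatures required: more than half of 10 — a majority of 10 is 6, so 6 needed; 3 signed. Insufficient.
Dating window: the latest signature is 10 days after the earliest; the limit is 20 days. Within the window.

Not effective — insufficient signatures.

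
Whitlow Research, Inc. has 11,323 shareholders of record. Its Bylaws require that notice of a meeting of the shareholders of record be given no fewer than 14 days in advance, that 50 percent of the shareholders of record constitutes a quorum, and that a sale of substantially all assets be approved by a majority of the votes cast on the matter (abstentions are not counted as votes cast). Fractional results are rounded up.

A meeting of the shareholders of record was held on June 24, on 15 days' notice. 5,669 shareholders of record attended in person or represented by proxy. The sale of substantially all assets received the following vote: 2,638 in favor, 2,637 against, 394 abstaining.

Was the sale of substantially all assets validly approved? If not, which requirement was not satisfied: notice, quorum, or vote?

Valid — all requirements satisfied.

Notice: 15 days given; 14 required. Satisfied.
Quorum: 50% of 11,323 = 5,661.50, rounded up to 5,662; 5,669 present. Satisfied.
Vote: requires a majority of the votes cast (5,669 − 394 abstaining = 5,275); a majority of 5275 is 2638, so 2,638 needed; 2,638 in favor. Satisfied.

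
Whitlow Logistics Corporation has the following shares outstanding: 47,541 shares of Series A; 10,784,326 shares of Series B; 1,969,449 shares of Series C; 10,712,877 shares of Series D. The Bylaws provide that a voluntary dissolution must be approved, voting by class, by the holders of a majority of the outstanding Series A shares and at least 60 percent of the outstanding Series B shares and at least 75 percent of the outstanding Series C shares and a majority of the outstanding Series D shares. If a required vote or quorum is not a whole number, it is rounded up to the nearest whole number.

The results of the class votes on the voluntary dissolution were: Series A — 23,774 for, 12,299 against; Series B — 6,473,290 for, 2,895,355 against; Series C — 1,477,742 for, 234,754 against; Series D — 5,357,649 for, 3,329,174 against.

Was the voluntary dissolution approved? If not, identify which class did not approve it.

Series A: a majority of 47541 is 23771; 23,771 required, 23,774 in favor — approved.
Series B: 3/5 of 10784326 = 6470595.60, rounded up to 6470596; 6,470,596 required, 6,473,290 in favor — approved.
Series C: 3/4 of 1969449 = 1477086.75, rounded up to 1477087; 1,477,087 required, 1,477,742 in favor — approved.
Series D: a majority of 10712877 is 5356439; 5,356,439 required, 5,357,649 in favor — approved.

Approved — every class gave the required vote.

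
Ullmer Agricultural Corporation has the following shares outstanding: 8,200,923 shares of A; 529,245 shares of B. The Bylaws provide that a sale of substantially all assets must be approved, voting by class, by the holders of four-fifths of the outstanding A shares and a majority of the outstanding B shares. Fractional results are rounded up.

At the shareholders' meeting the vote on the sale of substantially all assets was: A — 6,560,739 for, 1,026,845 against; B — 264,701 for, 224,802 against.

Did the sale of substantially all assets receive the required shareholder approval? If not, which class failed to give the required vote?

Approved — every class gave the required vote.

A: 4/5 of 8200923 = 6560738.40, rounded up to 6560739; 6,560,739 required, 6,560,739 in favor — approved.
B: a majority of 529245 is 264623; 264,623 required, 264,701 in favor — approved.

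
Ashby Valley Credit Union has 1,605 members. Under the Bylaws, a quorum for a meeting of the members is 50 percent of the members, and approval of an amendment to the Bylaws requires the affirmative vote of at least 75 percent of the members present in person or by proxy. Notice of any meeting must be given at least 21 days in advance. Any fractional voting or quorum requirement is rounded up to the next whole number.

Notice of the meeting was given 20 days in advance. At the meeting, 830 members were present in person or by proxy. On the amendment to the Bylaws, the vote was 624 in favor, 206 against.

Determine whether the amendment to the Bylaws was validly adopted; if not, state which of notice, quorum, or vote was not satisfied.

Invalid — notice requirement not satisfied.

Notice: 20 days given; 21 required. Not satisfied.
Quorum: 50% of 1,605 = 802.50, rounded up to 803; 830 present. Satisfied.
Vote: requires three-fourths of those present (830); 3/4 of 830 = 622.50, rounded up to 623, so 623 needed; 624 in favor. Satisfied.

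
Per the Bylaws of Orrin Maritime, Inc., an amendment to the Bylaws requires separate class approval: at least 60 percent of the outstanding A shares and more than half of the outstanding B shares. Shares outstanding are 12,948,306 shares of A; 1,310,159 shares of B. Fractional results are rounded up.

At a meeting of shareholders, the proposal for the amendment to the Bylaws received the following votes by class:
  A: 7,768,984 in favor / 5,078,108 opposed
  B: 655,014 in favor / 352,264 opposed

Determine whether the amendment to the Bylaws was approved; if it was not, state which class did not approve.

A: 3/5 of 12948306 = 7768983.60, rounded up to 7768984; 7,768,984 required, 7,768,984 in favor — approved.
B: a majority of 1310159 is 655080; 655,080 required, 655,014 in favor — not approved.

Not approved — the B shares did not give the required vote.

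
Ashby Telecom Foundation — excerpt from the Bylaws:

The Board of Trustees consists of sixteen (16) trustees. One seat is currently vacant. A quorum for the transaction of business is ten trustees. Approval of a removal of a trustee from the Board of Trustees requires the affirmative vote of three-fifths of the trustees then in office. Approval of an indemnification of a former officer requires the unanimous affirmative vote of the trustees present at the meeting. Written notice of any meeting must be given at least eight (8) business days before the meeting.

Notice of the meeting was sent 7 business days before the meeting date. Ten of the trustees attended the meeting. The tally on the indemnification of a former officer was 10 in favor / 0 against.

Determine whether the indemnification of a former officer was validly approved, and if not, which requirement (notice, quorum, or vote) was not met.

Notice: 7 business days given; 8 required (7 < 8). Not satisfied.
Quorum: 10 present; quorum is 10. Satisfied.
Vote: the indemnification of a former officer requires the unanimous vote of the trustees present (10). Unanimous means all 10, so 10 affirmative votes are needed; 10 voted in favor. Satisfied.

Invalid — notice requirement not satisfied.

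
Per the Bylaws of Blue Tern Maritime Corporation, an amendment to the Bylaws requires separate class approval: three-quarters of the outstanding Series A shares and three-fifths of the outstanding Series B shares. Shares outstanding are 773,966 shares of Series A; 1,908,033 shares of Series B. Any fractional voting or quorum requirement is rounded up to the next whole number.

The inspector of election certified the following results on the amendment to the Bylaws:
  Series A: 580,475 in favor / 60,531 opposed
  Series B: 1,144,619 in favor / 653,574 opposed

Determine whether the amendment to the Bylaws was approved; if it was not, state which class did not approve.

Series A: 3/4 of 773966 = 580474.50, rounded up to 580475; 580,475 required, 580,475 in favor — approved.
Series B: 3/5 of 1908033 = 1144819.80, rounded up to 1144820; 1,144,820 required, 1,144,619 in favor — not approved.

Not approved — the Series B shares did not give the required vote.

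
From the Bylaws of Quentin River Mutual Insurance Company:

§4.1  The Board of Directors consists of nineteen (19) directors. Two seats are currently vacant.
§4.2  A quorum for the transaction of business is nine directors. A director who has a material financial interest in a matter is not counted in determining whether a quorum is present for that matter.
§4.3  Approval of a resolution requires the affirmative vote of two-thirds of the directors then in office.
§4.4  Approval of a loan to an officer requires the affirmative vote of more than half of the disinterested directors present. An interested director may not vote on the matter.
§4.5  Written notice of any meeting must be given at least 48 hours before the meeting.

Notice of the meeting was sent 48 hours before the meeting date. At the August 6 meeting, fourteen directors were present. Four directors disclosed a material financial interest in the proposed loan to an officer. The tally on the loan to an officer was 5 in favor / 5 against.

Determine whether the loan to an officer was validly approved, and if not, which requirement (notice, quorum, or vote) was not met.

Invalid — vote requirement not satisfied.

Notice: 48 hours given; 48 required (48 ≥ 48). Satisfied.
Quorum: 14 present, but the 4 interested directors do not count, leaving 10. Quorum is 9. Satisfied.
Vote: the loan to an officer requires a majority of the disinterested directors present (14 − 4 = 10). A majority of 10 is 6, so 6 affirmative votes are needed; 5 voted in favor. Not satisfied.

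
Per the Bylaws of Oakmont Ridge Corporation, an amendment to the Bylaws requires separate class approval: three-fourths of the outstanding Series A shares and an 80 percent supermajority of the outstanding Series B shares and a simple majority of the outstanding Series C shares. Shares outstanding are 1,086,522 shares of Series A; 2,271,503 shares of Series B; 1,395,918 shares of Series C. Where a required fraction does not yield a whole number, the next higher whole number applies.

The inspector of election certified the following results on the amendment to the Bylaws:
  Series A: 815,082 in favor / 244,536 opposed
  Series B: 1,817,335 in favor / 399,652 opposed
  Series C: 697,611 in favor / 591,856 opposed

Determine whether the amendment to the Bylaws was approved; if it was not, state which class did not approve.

Series A: 3/4 of 1086522 = 814891.50, rounded up to 814892; 814,892 required, 815,082 in favor — approved.
Series B: 4/5 of 2271503 = 1817202.40, rounded up to 1817203; 1,817,203 required, 1,817,335 in favor — approved.
Series C: a majority of 1395918 is 697960; 697,960 required, 697,611 in favor — not approved.

Not approved — the Series C shares did not give the required vote.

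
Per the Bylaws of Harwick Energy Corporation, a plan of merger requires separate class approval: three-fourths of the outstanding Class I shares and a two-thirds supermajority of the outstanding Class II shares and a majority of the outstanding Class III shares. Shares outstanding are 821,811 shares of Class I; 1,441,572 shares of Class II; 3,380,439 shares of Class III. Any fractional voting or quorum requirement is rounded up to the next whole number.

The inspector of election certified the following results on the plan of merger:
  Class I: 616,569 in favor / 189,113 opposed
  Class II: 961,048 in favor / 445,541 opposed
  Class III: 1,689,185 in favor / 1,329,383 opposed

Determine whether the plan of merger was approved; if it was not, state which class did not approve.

Class I: 3/4 of 821811 = 616358.25, rounded up to 616359; 616,359 required, 616,569 in favor — approved.
Class II: 2/3 of 1441572 = 961048; 961,048 required, 961,048 in favor — approved.
Class III: a majority of 3380439 is 1690220; 1,690,220 required, 1,689,185 in favor — not approved.

Not approved — the Class III shares did not give the required vote.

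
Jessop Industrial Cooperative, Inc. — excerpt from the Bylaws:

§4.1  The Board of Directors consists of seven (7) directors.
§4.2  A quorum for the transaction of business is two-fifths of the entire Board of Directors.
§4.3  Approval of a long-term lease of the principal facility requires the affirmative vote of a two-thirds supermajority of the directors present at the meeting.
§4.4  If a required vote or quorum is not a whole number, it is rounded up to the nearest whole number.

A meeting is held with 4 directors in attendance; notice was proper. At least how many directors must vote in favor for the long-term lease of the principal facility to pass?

3

The long-term lease of the principal facility requires two-thirds of the directors present (4).
2/3 of 4 = 2.67, rounded up to 3.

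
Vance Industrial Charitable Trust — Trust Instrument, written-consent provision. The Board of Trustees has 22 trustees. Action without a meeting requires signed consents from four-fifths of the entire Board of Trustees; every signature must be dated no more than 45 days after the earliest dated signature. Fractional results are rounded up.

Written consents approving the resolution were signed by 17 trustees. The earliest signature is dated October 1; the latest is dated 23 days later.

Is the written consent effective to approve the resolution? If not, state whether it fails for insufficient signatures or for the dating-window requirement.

Not effective — insufficient signatures.

Signatures required: four-fifths of 22 — 4/5 of 22 = 17.60, rounded up to 18, so 18 needed; 17 signed. Insufficient.
Dating window: the latest signature is 23 days after the earliest; the limit is 45 days. Within the window.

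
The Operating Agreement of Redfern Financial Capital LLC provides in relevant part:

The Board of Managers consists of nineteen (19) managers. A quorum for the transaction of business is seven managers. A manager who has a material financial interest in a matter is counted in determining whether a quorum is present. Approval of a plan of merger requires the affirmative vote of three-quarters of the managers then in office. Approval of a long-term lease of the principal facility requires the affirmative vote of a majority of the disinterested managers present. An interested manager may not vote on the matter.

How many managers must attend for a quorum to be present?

The quorum is fixed at 7.

7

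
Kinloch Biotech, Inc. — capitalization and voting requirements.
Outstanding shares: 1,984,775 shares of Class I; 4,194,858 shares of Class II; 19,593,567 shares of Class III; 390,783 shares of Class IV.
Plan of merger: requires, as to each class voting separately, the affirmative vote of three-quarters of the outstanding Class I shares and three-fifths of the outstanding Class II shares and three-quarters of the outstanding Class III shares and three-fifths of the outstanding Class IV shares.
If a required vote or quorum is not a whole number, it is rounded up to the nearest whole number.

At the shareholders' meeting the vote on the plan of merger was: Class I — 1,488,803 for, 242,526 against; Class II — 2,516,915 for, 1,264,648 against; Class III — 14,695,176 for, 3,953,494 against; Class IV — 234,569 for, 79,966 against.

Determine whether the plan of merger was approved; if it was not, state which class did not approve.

Class I: 3/4 of 1984775 = 1488581.25, rounded up to 1488582; 1,488,582 required, 1,488,803 in favor — approved.
Class II: 3/5 of 4194858 = 2516914.80, rounded up to 2516915; 2,516,915 required, 2,516,915 in favor — approved.
Class III: 3/4 of 19593567 = 14695175.25, rounded up to 14695176; 14,695,176 required, 14,695,176 in favor — approved.
Class IV: 3/5 of 390783 = 234469.80, rounded up to 234470; 234,470 required, 234,569 in favor — approved.

Approved — every class gave the required vote.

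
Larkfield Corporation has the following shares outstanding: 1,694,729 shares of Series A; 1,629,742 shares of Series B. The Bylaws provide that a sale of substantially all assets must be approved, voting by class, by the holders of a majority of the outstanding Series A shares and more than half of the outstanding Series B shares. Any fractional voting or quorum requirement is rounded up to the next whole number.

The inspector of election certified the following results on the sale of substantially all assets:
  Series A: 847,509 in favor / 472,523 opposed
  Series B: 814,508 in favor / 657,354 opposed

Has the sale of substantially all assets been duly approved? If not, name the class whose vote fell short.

Not approved — the Series B shares did not give the required vote.

Series A: a majority of 1694729 is 847365; 847,365 required, 847,509 in favor — approved.
Series B: a majority of 1629742 is 814872; 814,872 required, 814,508 in favor — not approved.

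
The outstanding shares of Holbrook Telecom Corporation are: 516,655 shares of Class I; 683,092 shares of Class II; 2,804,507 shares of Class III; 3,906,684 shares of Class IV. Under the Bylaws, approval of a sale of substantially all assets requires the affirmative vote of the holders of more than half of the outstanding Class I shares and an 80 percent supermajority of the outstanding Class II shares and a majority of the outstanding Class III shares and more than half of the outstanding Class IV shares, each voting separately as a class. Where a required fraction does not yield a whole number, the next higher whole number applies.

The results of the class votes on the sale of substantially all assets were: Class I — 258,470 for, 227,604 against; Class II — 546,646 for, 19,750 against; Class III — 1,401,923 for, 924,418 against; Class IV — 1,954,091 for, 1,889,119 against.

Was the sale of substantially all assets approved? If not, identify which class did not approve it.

Not approved — the Class III shares did not give the required vote.

Class I: a majority of 516655 is 258328; 258,328 required, 258,470 in favor — approved.
Class II: 4/5 of 683092 = 546473.60, rounded up to 546474; 546,474 required, 546,646 in favor — approved.
Class III: a majority of 2804507 is 1402254; 1,402,254 required, 1,401,923 in favor — not approved.
Class IV: a majority of 3906684 is 1953343; 1,953,343 required, 1,954,091 in favor — approved.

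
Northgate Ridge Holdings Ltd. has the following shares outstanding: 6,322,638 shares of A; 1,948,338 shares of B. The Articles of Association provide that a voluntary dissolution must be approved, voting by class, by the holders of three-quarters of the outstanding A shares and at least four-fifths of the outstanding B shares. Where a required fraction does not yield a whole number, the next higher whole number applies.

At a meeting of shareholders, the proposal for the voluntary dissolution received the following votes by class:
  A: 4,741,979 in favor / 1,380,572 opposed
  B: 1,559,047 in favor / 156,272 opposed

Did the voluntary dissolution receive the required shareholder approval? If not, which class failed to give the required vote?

Approved — every class gave the required vote.

A: 3/4 of 6322638 = 4741978.50, rounded up to 4741979; 4,741,979 required, 4,741,979 in favor — approved.
B: 4/5 of 1948338 = 1558670.40, rounded up to 1558671; 1,558,671 required, 1,559,047 in favor — approved.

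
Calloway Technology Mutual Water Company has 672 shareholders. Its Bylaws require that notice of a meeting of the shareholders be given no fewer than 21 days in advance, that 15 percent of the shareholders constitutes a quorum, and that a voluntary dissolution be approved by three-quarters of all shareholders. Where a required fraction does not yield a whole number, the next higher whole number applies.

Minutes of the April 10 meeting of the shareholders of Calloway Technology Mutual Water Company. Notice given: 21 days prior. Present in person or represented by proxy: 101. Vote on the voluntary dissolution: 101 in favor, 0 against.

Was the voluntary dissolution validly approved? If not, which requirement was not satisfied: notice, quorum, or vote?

Invalid — vote requirement not satisfied.

Notice: 21 days given; 21 required. Satisfied.
Quorum: 15% of 672 = 100.80, rounded up to 101; 101 present. Satisfied.
Vote: requires three-fourths of all shareholders (672); 3/4 of 672 = 504, so 504 needed; 101 in favor. Not satisfied.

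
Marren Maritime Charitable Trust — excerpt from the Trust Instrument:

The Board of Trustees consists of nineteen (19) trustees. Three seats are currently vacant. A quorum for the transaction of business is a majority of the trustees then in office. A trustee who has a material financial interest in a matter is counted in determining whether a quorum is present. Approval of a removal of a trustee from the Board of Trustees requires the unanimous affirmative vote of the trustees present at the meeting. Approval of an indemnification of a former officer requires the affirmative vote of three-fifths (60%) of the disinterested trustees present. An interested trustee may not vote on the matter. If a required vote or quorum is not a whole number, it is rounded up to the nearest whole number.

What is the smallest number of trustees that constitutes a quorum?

A majority of 16 is 9.

9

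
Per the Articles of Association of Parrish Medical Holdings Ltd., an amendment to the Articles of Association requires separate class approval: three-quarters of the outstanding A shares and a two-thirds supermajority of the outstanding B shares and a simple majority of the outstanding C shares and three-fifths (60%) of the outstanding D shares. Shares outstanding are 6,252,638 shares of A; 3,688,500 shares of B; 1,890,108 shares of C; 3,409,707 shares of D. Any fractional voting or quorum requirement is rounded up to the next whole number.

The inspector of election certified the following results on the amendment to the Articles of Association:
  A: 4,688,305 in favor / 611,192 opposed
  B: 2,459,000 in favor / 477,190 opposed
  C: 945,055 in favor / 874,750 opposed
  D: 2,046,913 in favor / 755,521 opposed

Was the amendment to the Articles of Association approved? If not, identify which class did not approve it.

Not approved — the A shares did not give the required vote.

A: 3/4 of 6252638 = 4689478.50, rounded up to 4689479; 4,689,479 required, 4,688,305 in favor — not approved.
B: 2/3 of 3688500 = 2459000; 2,459,000 required, 2,459,000 in favor — approved.
C: a majority of 1890108 is 945055; 945,055 required, 945,055 in favor — approved.
D: 3/5 of 3409707 = 2045824.20, rounded up to 2045825; 2,045,825 required, 2,046,913 in favor — approved.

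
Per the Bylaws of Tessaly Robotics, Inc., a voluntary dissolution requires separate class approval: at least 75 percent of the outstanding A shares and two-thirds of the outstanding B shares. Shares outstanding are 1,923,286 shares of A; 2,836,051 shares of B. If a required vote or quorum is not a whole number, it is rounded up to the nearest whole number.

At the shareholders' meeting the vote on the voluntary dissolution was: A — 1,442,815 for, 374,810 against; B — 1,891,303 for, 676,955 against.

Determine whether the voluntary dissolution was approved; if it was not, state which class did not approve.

Approved — every class gave the required vote.

A: 3/4 of 1923286 = 1442464.50, rounded up to 1442465; 1,442,465 required, 1,442,815 in favor — approved.
B: 2/3 of 2836051 = 1890700.67, rounded up to 1890701; 1,890,701 required, 1,891,303 in favor — approved.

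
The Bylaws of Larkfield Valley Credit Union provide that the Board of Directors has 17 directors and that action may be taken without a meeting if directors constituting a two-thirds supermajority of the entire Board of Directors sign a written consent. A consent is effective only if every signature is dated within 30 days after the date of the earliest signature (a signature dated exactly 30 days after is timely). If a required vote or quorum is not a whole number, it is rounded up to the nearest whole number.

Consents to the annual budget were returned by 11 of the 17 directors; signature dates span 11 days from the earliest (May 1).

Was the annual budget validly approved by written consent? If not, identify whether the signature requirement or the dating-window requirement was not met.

Not effective — insufficient signatures.

Signatures required: a two-thirds supermajority of 17 — 2/3 of 17 = 11.33, rounded up to 12, so 12 needed; 11 signed. Insufficient.
Dating window: the latest signature is 11 days after the earliest; the limit is 30 days. Within the window.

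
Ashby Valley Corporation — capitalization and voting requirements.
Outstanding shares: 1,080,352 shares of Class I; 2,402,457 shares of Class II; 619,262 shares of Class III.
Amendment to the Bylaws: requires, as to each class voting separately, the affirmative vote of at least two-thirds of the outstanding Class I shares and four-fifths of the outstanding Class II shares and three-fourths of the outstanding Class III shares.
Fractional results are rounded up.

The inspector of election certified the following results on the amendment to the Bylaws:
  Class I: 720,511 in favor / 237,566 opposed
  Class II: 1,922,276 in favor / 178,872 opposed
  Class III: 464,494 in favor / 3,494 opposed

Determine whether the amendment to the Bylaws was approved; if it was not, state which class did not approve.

Approved — every class gave the required vote.

Class I: 2/3 of 1080352 = 720234.67, rounded up to 720235; 720,235 required, 720,511 in favor — approved.
Class II: 4/5 of 2402457 = 1921965.60, rounded up to 1921966; 1,921,966 required, 1,922,276 in favor — approved.
Class III: 3/4 of 619262 = 464446.50, rounded up to 464447; 464,447 required, 464,494 in favor — approved.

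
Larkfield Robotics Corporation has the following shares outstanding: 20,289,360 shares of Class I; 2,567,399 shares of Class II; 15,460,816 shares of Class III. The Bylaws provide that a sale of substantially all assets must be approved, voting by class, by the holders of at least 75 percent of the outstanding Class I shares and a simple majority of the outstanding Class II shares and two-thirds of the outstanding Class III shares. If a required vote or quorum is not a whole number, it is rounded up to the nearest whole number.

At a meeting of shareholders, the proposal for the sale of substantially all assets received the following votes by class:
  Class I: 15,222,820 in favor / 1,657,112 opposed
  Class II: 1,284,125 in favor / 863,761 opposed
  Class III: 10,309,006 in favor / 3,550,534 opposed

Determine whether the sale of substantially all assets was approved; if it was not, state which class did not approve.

Class I: 3/4 of 20289360 = 15217020; 15,217,020 required, 15,222,820 in favor — approved.
Class II: a majority of 2567399 is 1283700; 1,283,700 required, 1,284,125 in favor — approved.
Class III: 2/3 of 15460816 = 10307210.67, rounded up to 10307211; 10,307,211 required, 10,309,006 in favor — approved.

Approved — every class gave the required vote.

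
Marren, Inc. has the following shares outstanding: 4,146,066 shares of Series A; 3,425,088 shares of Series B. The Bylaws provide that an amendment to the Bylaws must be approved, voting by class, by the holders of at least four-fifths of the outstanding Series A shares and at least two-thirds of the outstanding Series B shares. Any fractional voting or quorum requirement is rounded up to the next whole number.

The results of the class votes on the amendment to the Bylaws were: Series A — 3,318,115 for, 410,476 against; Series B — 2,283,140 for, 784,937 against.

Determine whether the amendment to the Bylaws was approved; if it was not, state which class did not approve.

Series A: 4/5 of 4146066 = 3316852.80, rounded up to 3316853; 3,316,853 required, 3,318,115 in favor — approved.
Series B: 2/3 of 3425088 = 2283392; 2,283,392 required, 2,283,140 in favor — not approved.

Not approved — the Series B shares did not give the required vote.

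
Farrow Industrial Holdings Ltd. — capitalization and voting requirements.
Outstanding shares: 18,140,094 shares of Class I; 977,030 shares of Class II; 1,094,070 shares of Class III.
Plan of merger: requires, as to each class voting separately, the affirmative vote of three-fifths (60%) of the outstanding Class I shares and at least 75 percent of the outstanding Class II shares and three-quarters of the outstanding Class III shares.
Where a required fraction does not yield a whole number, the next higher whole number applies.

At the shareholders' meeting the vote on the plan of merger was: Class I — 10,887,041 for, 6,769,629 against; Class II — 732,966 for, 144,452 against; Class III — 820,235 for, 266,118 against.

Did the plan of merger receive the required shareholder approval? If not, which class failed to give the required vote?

Class I: 3/5 of 18140094 = 10884056.40, rounded up to 10884057; 10,884,057 required, 10,887,041 in favor — approved.
Class II: 3/4 of 977030 = 732772.50, rounded up to 732773; 732,773 required, 732,966 in favor — approved.
Class III: 3/4 of 1094070 = 820552.50, rounded up to 820553; 820,553 required, 820,235 in favor — not approved.

Not approved — the Class III shares did not give the required vote.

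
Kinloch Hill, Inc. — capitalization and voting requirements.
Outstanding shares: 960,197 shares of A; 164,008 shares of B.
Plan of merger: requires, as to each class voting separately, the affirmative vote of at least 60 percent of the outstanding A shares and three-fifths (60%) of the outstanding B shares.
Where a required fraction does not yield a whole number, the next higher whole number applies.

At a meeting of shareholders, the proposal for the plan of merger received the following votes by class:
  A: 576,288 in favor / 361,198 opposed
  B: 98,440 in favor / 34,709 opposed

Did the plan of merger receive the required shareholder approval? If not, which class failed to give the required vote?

Approved — every class gave the required vote.

A: 3/5 of 960197 = 576118.20, rounded up to 576119; 576,119 required, 576,288 in favor — approved.
B: 3/5 of 164008 = 98404.80, rounded up to 98405; 98,405 required, 98,440 in favor — approved.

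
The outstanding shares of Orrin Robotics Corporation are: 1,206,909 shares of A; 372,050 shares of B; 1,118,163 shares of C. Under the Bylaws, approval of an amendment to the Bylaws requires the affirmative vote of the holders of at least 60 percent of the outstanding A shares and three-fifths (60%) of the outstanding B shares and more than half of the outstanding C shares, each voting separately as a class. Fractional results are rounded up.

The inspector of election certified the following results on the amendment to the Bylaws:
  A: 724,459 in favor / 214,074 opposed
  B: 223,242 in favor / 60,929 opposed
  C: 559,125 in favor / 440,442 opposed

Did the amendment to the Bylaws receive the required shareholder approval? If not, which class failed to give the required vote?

A: 3/5 of 1206909 = 724145.40, rounded up to 724146; 724,146 required, 724,459 in favor — approved.
B: 3/5 of 372050 = 223230; 223,230 required, 223,242 in favor — approved.
C: a majority of 1118163 is 559082; 559,082 required, 559,125 in favor — approved.

Approved — every class gave the required vote.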